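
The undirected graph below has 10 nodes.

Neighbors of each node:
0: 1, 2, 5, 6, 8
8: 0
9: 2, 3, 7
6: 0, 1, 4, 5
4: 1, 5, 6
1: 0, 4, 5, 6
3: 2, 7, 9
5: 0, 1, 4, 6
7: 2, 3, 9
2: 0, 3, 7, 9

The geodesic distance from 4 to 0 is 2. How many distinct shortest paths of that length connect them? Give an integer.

The shortest distance is 2. The length-2 paths are: 4–1–0; 4–5–0; 4–6–0.
That gives 3 distinct shortest paths.

3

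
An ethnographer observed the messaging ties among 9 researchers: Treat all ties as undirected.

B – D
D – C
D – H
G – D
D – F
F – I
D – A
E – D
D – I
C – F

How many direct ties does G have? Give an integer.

1

G is directly tied to D. That is 1 neighbor, so the degree of G is 1.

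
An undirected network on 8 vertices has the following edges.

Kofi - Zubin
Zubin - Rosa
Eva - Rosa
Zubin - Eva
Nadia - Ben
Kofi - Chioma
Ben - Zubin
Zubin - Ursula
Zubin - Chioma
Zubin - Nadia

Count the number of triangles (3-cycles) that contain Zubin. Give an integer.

Zubin's neighbors: Ben, Chioma, Eva, Kofi, Nadia, Rosa, and Ursula.
Neighbor pairs that are themselves tied: Zubin–Ben–Nadia; Zubin–Chioma–Kofi; Zubin–Eva–Rosa. Each forms one triangle with Zubin, for 3 in total.

3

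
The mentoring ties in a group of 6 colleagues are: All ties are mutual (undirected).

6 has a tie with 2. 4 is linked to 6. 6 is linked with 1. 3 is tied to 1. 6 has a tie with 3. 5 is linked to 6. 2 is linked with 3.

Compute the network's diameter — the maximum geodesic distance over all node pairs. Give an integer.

Eccentricity of each node (its greatest distance to any other): 1:2, 2:2, 3:2, 4:2, 5:2, 6:1.
The maximum eccentricity is 2, realized for instance by the pair 3–5 via 3 – 6 – 5. So the diameter is 2.

2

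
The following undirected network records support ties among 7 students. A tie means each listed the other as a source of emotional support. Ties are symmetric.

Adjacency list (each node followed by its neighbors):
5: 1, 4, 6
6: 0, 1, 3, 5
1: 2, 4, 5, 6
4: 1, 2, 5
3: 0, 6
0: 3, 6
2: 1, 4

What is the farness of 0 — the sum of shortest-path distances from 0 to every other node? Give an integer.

12

Distances from 0: 1:2, 2:3, 3:1, 4:3, 5:2, 6:1.
Sum = 2 + 3 + 1 + 3 + 2 + 1 = 12.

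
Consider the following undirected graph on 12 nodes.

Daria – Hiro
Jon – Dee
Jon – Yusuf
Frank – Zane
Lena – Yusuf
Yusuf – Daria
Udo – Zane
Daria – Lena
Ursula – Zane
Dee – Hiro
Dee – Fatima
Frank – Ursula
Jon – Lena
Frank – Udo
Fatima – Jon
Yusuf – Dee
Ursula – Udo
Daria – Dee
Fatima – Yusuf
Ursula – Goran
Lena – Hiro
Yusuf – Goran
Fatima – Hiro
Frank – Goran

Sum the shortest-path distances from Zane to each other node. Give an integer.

Distances from Zane: Daria:4, Dee:4, Fatima:4, Frank:1, Goran:2, Hiro:5, Jon:4, Lena:4, Udo:1, Ursula:1, Yusuf:3.
Sum = 4 + 4 + 4 + 1 + 2 + 5 + 4 + 4 + 1 + 1 + 3 = 33.

33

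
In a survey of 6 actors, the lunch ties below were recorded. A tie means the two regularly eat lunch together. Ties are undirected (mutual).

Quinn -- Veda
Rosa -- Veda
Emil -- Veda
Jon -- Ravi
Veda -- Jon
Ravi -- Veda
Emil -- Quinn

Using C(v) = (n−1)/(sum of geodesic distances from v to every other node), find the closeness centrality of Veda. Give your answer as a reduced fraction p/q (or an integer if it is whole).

1

Distances from Veda: Emil:1, Jon:1, Quinn:1, Ravi:1, Rosa:1. Sum = 5.
n = 6, so closeness = 5/5 = 1.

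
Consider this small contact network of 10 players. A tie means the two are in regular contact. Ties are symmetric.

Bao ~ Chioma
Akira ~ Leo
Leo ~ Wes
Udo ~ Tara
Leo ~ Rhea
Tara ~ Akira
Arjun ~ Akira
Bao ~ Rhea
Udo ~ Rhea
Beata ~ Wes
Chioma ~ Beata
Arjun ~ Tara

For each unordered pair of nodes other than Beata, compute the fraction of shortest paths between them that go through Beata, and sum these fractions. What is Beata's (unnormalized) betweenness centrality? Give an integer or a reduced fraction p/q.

17/6

Pairs whose geodesics pass through Beata — Bao–Wes: 1/2; Chioma–Wes: 1; Chioma–Leo: 1/2; Chioma–Akira: 1/2; Chioma–Arjun: 1/3.
All other pairs contribute 0.
Summing the contributions gives betweenness(Beata) = 17/6.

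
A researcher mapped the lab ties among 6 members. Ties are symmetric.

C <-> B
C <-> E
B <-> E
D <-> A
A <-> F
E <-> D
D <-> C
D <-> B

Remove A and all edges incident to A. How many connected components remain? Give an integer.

Without A, the remaining ties split the others into: {B, C, D, E}; {F}.
That's 2 separate components.

2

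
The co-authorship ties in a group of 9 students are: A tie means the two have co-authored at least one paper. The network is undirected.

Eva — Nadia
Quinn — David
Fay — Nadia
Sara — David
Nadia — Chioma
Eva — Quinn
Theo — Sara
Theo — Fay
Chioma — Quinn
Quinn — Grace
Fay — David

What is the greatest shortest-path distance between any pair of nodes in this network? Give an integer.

Eccentricity of each node (its greatest distance to any other): Chioma:3, David:2, Eva:3, Fay:3, Grace:4, Nadia:3, Quinn:3, Sara:3, Theo:4.
The maximum eccentricity is 4, realized for instance by the pair Grace–Theo via Grace – Quinn – David – Sara – Theo. So the diameter is 4.

4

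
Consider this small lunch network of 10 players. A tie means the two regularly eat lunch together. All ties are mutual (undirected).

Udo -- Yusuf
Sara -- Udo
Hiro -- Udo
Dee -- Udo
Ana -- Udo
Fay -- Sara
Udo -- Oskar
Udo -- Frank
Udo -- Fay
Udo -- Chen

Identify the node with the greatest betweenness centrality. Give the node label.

Udo

Unnormalized betweenness of each node: Ana:0, Chen:0, Dee:0, Fay:0, Frank:0, Hiro:0, Oskar:0, Sara:0, Udo:35, Yusuf:0.
Udo has the largest value, 35, making it the main broker — the node through which the most shortest paths run.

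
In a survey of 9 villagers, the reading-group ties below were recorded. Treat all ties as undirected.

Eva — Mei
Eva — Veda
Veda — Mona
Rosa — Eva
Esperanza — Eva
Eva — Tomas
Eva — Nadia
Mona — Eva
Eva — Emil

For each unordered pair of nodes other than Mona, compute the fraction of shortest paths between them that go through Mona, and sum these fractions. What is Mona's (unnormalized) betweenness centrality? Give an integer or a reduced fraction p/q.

No shortest path between any pair of other nodes passes through Mona.
Summing the contributions gives betweenness(Mona) = 0.

0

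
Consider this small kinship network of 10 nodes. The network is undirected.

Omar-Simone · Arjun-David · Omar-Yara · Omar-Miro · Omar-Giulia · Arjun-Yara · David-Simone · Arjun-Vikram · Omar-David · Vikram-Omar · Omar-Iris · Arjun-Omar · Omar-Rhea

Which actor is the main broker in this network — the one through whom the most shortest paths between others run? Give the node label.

Unnormalized betweenness of each node: Arjun:3/2, David:1/2, Giulia:0, Iris:0, Miro:0, Omar:30, Rhea:0, Simone:0, Vikram:0, Yara:0.
Omar has the largest value, 30, making it the main broker — the node through which the most shortest paths run.

Omar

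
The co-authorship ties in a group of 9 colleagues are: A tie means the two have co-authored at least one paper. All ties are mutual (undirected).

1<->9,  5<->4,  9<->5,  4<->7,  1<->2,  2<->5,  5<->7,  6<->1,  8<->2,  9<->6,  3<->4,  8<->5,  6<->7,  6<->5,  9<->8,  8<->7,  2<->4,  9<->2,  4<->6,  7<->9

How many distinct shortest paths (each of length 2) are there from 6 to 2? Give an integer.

The shortest distance is 2. The length-2 paths are: 6–5–2; 6–9–2; 6–4–2; 6–1–2.
That gives 4 distinct shortest paths.

4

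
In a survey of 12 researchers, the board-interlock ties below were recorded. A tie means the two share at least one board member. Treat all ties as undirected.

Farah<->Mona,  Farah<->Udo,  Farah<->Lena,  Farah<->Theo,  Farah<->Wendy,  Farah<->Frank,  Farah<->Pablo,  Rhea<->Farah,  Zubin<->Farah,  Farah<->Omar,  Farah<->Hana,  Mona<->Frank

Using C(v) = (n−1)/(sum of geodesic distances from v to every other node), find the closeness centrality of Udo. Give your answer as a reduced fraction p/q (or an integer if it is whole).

Distances from Udo: Farah:1, Frank:2, Hana:2, Lena:2, Mona:2, Omar:2, Pablo:2, Rhea:2, Theo:2, Wendy:2, Zubin:2. Sum = 21.
n = 12, so closeness = 11/21.

11/21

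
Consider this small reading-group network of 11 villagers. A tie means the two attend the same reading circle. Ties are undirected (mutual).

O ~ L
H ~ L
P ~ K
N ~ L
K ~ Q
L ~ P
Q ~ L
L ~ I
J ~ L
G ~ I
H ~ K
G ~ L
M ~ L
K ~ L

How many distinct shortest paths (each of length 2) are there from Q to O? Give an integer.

1

The shortest distance is 2, and the only length-2 path is Q–L–O. So there is exactly 1 shortest path.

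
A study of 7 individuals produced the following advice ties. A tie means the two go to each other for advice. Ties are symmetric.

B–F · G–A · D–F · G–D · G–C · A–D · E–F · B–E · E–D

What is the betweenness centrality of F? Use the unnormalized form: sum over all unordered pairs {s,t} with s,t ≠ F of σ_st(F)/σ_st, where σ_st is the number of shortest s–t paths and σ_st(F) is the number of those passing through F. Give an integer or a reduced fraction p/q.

Pairs whose geodesics pass through F — C–B: 1/2; G–B: 1/2; A–B: 1/2; D–B: 1/2.
All other pairs contribute 0.
Summing the contributions gives betweenness(F) = 2.

2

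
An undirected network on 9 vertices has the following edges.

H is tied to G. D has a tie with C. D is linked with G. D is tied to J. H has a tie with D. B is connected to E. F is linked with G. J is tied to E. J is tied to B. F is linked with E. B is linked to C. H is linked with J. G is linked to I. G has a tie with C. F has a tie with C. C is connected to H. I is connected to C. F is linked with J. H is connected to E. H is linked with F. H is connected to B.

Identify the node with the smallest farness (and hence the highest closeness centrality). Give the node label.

Farness (sum of distances to all others) for each node — B:12, C:10, D:12, E:13, F:11, G:11, H:9, I:16, J:12.
The smallest farness is 9, for H, so H has the highest closeness.

H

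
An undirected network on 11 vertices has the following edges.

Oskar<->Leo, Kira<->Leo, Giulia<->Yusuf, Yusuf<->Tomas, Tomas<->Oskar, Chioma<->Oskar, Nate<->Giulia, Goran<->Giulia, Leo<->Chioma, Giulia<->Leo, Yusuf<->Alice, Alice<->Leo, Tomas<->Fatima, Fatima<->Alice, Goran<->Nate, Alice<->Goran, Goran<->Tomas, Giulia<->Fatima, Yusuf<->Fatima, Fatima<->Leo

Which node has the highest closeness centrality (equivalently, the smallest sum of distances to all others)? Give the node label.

Leo

Farness (sum of distances to all others) for each node — Alice:16, Chioma:21, Fatima:15, Giulia:15, Goran:18, Kira:23, Leo:14, Nate:21, Oskar:18, Tomas:17, Yusuf:18.
The smallest farness is 14, for Leo, so Leo has the highest closeness.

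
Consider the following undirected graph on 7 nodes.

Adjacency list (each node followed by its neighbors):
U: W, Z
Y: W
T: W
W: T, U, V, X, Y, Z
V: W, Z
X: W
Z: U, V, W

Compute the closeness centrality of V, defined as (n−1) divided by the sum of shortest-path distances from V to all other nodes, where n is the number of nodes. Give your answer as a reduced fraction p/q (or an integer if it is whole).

Distances from V: T:2, U:2, W:1, X:2, Y:2, Z:1. Sum = 10.
n = 7, so closeness = 6/10 = 3/5.

3/5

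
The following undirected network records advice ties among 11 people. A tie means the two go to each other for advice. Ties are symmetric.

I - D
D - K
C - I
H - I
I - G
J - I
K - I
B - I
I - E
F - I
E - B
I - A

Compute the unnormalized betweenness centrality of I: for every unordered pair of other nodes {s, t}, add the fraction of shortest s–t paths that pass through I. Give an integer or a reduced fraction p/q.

Pairs whose geodesics pass through I — K–G: 1; K–E: 1; K–J: 1; K–B: 1; K–C: 1; K–A: 1; K–F: 1; K–H: 1; G–E: 1; G–J: 1; G–D: 1; G–B: 1; G–C: 1; G–A: 1 … (+29 more pairs).
All other pairs contribute 0.
Summing the contributions gives betweenness(I) = 43.

43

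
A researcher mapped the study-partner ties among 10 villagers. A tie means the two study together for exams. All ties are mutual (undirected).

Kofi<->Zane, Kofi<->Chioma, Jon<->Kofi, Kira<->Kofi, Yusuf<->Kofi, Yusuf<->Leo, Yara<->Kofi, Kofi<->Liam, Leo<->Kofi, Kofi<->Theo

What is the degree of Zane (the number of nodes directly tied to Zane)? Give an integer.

Zane is directly tied to Kofi. That is 1 neighbor, so the degree of Zane is 1.

1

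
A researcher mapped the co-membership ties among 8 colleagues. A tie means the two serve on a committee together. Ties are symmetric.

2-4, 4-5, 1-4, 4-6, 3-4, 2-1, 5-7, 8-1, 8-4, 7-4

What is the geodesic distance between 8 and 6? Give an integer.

One shortest route is 8 – 4 – 6, which uses 2 edges, and 8 and 6 are not directly tied, so nothing shorter exists. So d(8,6) = 2.

2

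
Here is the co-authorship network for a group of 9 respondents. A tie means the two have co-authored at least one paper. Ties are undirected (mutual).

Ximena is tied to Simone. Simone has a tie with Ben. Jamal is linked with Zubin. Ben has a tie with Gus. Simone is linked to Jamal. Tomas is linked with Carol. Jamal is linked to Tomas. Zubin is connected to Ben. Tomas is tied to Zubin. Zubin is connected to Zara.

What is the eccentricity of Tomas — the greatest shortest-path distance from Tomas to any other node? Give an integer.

3

Distances from Tomas: Ben:2, Carol:1, Gus:3, Jamal:1, Simone:2, Ximena:3, Zara:2, Zubin:1.
The largest is 3 (to Gus and Ximena), so the eccentricity of Tomas is 3.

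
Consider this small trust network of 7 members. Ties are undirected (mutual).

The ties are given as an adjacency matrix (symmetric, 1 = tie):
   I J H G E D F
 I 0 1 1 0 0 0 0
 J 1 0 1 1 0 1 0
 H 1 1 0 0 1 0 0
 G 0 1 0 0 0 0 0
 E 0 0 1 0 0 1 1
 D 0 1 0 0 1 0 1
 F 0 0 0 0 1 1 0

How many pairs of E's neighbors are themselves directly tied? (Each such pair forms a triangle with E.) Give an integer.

E's neighbors: D, F, and H.
Neighbor pairs that are themselves tied: E–D–F. Each forms one triangle with E, for 1 in total.

1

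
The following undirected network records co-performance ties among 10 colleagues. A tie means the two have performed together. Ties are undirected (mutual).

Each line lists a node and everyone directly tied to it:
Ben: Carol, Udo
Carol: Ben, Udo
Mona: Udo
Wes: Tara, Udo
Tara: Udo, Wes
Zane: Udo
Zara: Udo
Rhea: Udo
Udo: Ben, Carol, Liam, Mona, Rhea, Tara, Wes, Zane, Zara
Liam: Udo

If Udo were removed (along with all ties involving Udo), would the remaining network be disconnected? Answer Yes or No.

Yes

Removing Udo leaves {Ben and Carol} with no path to {Zara}, so the network splits into 7 components. Udo is a cut vertex.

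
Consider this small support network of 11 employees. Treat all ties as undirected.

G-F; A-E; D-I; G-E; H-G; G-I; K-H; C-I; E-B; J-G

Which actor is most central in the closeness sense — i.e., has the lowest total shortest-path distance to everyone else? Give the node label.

Farness (sum of distances to all others) for each node — A:29, B:29, C:29, D:29, E:20, F:24, G:15, H:22, I:20, J:24, K:31.
The smallest farness is 15, for G, so G has the highest closeness.

G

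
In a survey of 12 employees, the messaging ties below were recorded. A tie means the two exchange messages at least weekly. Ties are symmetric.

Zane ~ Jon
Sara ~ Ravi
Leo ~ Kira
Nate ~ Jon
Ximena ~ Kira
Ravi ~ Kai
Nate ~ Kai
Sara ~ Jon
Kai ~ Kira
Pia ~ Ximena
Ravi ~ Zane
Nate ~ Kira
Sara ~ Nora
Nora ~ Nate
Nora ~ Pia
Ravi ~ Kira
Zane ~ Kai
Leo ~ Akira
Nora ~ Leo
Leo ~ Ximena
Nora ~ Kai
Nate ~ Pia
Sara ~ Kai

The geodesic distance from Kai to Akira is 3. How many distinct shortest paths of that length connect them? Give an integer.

The shortest distance is 3. The length-3 paths are: Kai–Nora–Leo–Akira; Kai–Kira–Leo–Akira.
That gives 2 distinct shortest paths.

2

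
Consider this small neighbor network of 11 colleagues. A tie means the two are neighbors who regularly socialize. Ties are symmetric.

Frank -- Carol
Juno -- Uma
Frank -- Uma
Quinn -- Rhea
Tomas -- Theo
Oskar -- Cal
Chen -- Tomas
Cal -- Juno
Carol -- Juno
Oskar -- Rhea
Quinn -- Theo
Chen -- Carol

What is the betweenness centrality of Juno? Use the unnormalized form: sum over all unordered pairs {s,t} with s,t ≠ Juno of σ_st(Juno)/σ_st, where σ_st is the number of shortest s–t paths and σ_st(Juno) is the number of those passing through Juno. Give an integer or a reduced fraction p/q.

15

Pairs whose geodesics pass through Juno — Quinn–Uma: 1; Rhea–Uma: 1; Rhea–Frank: 2/2; Rhea–Carol: 1; Oskar–Uma: 1; Oskar–Frank: 2/2; Oskar–Carol: 1; Oskar–Chen: 1; Cal–Uma: 1; Cal–Frank: 2/2; Cal–Carol: 1; Cal–Chen: 1; Cal–Tomas: 1; Uma–Carol: 1/2 … (+3 more pairs).
All other pairs contribute 0.
Summing the contributions gives betweenness(Juno) = 15.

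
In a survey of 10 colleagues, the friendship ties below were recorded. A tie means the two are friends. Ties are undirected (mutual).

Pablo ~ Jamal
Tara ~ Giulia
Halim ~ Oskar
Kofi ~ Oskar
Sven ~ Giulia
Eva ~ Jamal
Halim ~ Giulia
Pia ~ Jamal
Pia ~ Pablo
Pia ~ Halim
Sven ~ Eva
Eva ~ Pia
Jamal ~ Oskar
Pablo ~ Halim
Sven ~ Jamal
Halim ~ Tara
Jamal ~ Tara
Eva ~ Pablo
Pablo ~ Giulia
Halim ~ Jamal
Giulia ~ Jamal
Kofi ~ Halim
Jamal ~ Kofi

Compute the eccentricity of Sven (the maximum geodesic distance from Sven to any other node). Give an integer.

2

Distances from Sven: Eva:1, Giulia:1, Halim:2, Jamal:1, Kofi:2, Oskar:2, Pablo:2, Pia:2, Tara:2.
The largest is 2 (to Halim, Pablo, Tara, Pia, Oskar, and Kofi), so the eccentricity of Sven is 2.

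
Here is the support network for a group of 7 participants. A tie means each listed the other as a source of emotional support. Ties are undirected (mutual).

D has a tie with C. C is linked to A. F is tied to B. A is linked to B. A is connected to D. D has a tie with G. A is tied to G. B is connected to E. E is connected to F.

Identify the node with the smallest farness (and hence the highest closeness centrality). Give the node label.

Farness (sum of distances to all others) for each node — A:8, B:9, C:12, D:11, E:13, F:13, G:12.
The smallest farness is 8, for A, so A has the highest closeness.

A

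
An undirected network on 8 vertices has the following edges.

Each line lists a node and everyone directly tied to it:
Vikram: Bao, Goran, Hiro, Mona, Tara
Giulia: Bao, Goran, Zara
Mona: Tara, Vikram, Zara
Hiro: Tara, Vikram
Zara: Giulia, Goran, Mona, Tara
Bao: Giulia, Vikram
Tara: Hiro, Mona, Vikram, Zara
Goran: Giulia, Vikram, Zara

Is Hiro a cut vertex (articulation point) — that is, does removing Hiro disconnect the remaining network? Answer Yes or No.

No

Even without Hiro, every remaining node can still reach every other (the residual graph is connected), so Hiro is not a cut vertex.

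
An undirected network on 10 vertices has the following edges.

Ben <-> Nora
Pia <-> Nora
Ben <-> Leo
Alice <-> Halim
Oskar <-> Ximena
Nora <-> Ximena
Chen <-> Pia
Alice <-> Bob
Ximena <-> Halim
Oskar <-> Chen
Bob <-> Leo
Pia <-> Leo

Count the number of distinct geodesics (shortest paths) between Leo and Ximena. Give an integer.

The shortest distance is 3. The length-3 paths are: Leo–Pia–Nora–Ximena; Leo–Ben–Nora–Ximena.
That gives 2 distinct shortest paths.

2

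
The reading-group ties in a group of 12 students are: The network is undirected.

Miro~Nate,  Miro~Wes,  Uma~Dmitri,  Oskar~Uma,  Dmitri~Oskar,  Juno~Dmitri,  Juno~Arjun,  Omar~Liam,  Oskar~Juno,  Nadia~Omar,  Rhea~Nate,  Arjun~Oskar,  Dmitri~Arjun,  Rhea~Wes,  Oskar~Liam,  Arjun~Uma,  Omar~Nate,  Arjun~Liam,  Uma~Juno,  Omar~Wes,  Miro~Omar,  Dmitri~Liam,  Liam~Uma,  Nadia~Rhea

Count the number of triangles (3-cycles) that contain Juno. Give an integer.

Juno's neighbors: Arjun, Dmitri, Oskar, and Uma.
Neighbor pairs that are themselves tied: Juno–Arjun–Dmitri; Juno–Arjun–Oskar; Juno–Arjun–Uma; Juno–Dmitri–Oskar; Juno–Dmitri–Uma; Juno–Oskar–Uma. Each forms one triangle with Juno, for 6 in total.

6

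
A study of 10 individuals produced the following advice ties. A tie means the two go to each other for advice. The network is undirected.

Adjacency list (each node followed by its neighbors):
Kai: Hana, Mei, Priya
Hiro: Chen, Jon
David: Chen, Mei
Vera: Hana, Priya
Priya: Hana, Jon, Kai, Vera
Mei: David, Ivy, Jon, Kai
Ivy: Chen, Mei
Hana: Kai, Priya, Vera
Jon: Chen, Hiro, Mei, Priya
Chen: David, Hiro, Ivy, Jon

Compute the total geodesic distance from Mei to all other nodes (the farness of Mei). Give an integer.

Distances from Mei: Chen:2, David:1, Hana:2, Hiro:2, Ivy:1, Jon:1, Kai:1, Priya:2, Vera:3.
Sum = 2 + 1 + 2 + 2 + 1 + 1 + 1 + 2 + 3 = 15.

15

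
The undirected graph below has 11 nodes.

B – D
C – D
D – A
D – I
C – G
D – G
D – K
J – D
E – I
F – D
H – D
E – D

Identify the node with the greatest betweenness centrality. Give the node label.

D

Unnormalized betweenness of each node: A:0, B:0, C:0, D:43, E:0, F:0, G:0, H:0, I:0, J:0, K:0.
D has the largest value, 43, making it the main broker — the node through which the most shortest paths run.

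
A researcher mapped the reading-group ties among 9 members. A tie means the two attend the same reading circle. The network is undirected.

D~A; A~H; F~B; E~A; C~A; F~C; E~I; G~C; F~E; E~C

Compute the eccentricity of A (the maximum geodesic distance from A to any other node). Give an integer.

Distances from A: B:3, C:1, D:1, E:1, F:2, G:2, H:1, I:2.
The largest is 3 (to B), so the eccentricity of A is 3.

3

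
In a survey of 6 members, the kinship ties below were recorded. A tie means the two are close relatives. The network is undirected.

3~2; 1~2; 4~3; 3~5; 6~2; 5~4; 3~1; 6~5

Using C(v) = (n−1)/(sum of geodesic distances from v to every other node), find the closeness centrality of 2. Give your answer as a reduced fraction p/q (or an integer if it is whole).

5/7

Distances from 2: 1:1, 3:1, 4:2, 5:2, 6:1. Sum = 7.
n = 6, so closeness = 5/7.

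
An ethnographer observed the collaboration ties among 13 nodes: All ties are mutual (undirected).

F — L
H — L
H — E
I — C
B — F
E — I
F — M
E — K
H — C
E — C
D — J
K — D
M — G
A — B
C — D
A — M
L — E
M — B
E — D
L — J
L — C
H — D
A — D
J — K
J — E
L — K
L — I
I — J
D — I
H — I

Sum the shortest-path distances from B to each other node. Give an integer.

Distances from B: A:1, C:3, D:2, E:3, F:1, G:2, H:3, I:3, J:3, K:3, L:2, M:1.
Sum = 1 + 3 + 2 + 3 + 1 + 2 + 3 + 3 + 3 + 3 + 2 + 1 = 27.

27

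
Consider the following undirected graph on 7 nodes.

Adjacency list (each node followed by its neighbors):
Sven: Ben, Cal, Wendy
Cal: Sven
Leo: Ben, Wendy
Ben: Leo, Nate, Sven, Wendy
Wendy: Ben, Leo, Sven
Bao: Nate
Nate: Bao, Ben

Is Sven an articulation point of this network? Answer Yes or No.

Yes

Removing Sven leaves {Bao, Ben, Leo, Nate, and Wendy} with no path to {Cal}, so the network splits into 2 components. Sven is a cut vertex.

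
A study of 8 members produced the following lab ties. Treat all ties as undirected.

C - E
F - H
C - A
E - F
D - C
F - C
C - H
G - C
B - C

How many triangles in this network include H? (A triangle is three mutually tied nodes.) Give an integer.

1

H's neighbors: C and F.
Neighbor pairs that are themselves tied: H–C–F. Each forms one triangle with H, for 1 in total.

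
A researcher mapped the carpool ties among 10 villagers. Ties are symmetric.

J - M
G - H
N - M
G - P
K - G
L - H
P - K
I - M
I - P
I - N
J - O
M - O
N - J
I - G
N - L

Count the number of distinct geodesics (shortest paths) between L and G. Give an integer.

The shortest distance is 2, and the only length-2 path is L–H–G. So there is exactly 1 shortest path.

1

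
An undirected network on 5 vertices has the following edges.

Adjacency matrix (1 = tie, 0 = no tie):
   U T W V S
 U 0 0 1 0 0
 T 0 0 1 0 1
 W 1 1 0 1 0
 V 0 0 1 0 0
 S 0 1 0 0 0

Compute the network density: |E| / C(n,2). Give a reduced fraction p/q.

There are 4 edges and 5 nodes, so the maximum possible is C(5,2) = 10.
Density = 4/10 = 2/5.

2/5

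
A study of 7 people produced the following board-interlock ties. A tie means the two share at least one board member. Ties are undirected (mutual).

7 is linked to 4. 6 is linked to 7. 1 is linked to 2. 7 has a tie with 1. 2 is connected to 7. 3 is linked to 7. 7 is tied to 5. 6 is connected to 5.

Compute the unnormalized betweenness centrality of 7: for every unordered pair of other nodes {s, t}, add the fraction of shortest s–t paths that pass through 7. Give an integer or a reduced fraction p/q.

13

Pairs whose geodesics pass through 7 — 5–1: 1; 5–4: 1; 5–2: 1; 5–3: 1; 1–4: 1; 1–3: 1; 1–6: 1; 4–2: 1; 4–3: 1; 4–6: 1; 2–3: 1; 2–6: 1; 3–6: 1.
All other pairs contribute 0.
Summing the contributions gives betweenness(7) = 13.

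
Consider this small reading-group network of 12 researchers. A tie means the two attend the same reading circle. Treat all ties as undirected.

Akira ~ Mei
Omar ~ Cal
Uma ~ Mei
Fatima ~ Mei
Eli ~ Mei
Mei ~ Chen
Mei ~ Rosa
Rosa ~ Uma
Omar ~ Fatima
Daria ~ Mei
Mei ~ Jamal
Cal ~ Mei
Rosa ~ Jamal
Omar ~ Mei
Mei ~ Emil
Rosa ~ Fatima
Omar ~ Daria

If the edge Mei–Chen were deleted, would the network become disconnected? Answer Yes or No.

Yes

Without the Mei–Chen edge there is no alternate route between Mei and Chen, so the network disconnects. It is a bridge.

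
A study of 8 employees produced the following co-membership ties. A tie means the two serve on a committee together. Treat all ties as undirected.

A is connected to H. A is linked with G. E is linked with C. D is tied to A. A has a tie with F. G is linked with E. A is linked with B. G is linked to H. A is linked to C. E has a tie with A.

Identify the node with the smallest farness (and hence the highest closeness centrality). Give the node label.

Farness (sum of distances to all others) for each node — A:7, B:13, C:12, D:13, E:11, F:13, G:11, H:12.
The smallest farness is 7, for A, so A has the highest closeness.

A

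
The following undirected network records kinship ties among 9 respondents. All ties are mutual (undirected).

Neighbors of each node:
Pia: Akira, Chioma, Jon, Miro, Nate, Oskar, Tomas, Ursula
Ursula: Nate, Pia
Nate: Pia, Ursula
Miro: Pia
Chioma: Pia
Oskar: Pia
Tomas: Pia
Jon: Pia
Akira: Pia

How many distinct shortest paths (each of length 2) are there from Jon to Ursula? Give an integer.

The shortest distance is 2, and the only length-2 path is Jon–Pia–Ursula. So there is exactly 1 shortest path.

1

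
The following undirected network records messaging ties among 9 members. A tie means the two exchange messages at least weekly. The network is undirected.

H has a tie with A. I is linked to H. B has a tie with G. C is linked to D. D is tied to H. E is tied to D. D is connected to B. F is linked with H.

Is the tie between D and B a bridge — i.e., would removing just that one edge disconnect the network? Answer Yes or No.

Without the D–B edge there is no alternate route between D and B, so the network disconnects. It is a bridge.

Yes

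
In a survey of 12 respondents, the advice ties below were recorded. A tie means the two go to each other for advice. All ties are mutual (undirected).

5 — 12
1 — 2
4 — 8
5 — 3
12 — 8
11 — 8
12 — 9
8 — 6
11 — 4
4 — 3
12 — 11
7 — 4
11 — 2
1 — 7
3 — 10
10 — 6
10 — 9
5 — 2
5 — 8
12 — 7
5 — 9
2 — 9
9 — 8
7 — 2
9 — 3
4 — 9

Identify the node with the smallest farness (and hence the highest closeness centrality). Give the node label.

9

Farness (sum of distances to all others) for each node — 1:25, 2:18, 3:19, 4:17, 5:17, 6:24, 7:20, 8:17, 9:15, 10:22, 11:19, 12:17.
The smallest farness is 15, for 9, so 9 has the highest closeness.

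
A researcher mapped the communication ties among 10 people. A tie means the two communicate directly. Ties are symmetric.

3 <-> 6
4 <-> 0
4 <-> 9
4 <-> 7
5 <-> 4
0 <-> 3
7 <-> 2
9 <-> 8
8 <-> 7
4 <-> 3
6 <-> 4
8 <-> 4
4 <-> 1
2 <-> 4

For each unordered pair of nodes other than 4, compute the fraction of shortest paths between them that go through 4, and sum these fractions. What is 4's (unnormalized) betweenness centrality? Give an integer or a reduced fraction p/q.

Pairs whose geodesics pass through 4 — 0–1: 1; 0–5: 1; 0–6: 1/2; 0–2: 1; 0–7: 1; 0–9: 1; 0–8: 1; 1–5: 1; 1–3: 1; 1–6: 1; 1–2: 1; 1–7: 1; 1–9: 1; 1–8: 1 … (+17 more pairs).
All other pairs contribute 0.
Summing the contributions gives betweenness(4) = 59/2.

59/2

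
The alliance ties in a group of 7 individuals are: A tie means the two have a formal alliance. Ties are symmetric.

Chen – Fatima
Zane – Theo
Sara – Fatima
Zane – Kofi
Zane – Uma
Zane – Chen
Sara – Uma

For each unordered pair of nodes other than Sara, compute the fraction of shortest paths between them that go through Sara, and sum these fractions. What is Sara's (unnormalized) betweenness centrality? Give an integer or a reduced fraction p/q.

1

Pairs whose geodesics pass through Sara — Uma–Fatima: 1.
All other pairs contribute 0.
Summing the contributions gives betweenness(Sara) = 1.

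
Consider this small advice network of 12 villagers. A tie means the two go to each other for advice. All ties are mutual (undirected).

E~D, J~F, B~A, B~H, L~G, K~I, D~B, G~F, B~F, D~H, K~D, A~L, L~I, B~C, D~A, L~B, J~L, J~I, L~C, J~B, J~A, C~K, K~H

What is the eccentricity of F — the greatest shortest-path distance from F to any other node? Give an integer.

Distances from F: A:2, B:1, C:2, D:2, E:3, G:1, H:2, I:2, J:1, K:3, L:2.
The largest is 3 (to K and E), so the eccentricity of F is 3.

3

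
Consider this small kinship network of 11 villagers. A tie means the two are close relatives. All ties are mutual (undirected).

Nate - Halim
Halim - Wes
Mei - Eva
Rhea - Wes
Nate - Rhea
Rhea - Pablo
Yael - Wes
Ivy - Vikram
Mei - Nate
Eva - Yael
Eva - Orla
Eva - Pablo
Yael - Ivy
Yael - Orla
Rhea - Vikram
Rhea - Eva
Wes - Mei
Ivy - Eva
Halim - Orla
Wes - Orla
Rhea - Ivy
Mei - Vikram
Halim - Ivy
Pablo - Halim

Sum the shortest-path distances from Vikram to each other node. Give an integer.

Distances from Vikram: Eva:2, Halim:2, Ivy:1, Mei:1, Nate:2, Orla:3, Pablo:2, Rhea:1, Wes:2, Yael:2.
Sum = 2 + 2 + 1 + 1 + 2 + 3 + 2 + 1 + 2 + 2 = 18.

18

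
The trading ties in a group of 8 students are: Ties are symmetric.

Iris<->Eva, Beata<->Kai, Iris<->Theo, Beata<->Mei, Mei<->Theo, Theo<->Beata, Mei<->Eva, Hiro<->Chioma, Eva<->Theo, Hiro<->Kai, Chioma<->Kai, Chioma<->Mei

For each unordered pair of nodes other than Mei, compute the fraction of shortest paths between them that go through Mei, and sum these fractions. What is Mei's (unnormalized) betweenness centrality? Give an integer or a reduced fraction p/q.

Pairs whose geodesics pass through Mei — Theo–Hiro: 1/2; Theo–Chioma: 1; Eva–Beata: 1/2; Eva–Kai: 2/3; Eva–Hiro: 1; Eva–Chioma: 1; Beata–Chioma: 1/2; Iris–Hiro: 2/3; Iris–Chioma: 2/2.
All other pairs contribute 0.
Summing the contributions gives betweenness(Mei) = 41/6.

41/6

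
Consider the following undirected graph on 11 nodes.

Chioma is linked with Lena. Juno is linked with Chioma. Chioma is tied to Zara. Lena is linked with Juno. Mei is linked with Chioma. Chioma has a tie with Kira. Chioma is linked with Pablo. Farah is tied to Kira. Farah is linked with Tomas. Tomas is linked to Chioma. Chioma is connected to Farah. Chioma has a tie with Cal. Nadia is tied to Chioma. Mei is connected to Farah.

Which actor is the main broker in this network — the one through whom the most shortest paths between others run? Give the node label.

Chioma

Unnormalized betweenness of each node: Cal:0, Chioma:79/2, Farah:3/2, Juno:0, Kira:0, Lena:0, Mei:0, Nadia:0, Pablo:0, Tomas:0, Zara:0.
Chioma has the largest value, 79/2, making it the main broker — the node through which the most shortest paths run.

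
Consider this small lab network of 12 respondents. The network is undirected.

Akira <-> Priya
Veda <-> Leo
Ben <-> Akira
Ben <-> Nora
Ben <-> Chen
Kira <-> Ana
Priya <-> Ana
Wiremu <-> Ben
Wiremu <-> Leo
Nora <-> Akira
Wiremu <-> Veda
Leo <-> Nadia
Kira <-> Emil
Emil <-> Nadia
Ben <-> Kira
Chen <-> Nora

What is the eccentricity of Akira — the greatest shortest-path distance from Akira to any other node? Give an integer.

Distances from Akira: Ana:2, Ben:1, Chen:2, Emil:3, Kira:2, Leo:3, Nadia:4, Nora:1, Priya:1, Veda:3, Wiremu:2.
The largest is 4 (to Nadia), so the eccentricity of Akira is 4.

4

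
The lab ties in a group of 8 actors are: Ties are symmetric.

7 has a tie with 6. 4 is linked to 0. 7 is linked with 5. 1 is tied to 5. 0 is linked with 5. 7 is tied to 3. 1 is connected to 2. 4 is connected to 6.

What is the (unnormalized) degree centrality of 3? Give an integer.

1

3 is directly tied to 7. That is 1 neighbor, so the degree of 3 is 1.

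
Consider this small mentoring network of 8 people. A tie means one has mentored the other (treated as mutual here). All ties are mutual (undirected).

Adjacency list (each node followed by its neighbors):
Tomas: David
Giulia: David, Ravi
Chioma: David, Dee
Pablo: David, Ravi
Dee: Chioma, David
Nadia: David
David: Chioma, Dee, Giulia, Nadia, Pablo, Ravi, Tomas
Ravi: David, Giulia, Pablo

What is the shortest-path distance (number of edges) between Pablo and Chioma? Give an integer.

2

One shortest route is Pablo – David – Chioma, which uses 2 edges, and Pablo and Chioma are not directly tied, so nothing shorter exists. So d(Pablo,Chioma) = 2.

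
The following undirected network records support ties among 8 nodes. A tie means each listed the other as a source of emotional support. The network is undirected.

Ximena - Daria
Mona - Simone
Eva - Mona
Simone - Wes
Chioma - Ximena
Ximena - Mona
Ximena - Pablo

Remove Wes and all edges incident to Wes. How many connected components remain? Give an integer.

Wes's neighbors (Simone) remain reachable from one another through other ties, so the rest of the network stays in one piece.

1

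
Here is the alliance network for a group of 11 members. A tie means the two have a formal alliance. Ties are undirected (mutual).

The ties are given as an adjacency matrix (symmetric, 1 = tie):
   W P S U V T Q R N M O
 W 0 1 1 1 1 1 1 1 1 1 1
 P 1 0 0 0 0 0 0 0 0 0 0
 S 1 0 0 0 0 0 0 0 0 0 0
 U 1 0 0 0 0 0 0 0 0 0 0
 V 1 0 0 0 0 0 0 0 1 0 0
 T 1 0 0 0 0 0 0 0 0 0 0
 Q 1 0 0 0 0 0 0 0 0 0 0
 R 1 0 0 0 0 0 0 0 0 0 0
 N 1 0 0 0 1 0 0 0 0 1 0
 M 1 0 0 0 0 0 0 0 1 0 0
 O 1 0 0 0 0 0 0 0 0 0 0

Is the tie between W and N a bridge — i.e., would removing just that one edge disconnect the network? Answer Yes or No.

Even without that edge, W still reaches N via W – M – N, so the network stays connected. Not a bridge.

No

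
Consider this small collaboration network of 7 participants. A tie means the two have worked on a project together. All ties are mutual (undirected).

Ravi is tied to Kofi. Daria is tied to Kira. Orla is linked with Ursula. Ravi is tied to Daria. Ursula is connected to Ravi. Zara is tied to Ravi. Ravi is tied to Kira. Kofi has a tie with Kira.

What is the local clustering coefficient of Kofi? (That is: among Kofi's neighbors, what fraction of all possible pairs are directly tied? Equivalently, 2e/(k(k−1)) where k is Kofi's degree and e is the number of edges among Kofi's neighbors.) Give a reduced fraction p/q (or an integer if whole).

Kofi's neighbors: Kira and Ravi (k = 2).
Possible neighbor pairs: C(2,2) = 1. Edges among them: Kira–Ravi → e = 1.
Clustering(Kofi) = 1/1.

1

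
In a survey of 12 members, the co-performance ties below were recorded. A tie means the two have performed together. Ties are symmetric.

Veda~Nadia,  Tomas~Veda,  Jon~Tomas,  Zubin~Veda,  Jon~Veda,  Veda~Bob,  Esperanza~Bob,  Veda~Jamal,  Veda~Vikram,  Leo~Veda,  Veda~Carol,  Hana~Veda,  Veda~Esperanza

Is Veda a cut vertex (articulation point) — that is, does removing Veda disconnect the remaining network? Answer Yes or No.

Removing Veda leaves {Jamal} with no path to {Nadia}, so the network splits into 9 components. Veda is a cut vertex.

Yes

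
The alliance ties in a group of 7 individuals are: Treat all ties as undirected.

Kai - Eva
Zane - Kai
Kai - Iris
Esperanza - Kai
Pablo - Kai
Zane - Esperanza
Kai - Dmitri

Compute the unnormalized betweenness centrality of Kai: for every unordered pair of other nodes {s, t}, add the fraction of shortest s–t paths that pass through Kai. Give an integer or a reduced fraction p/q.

Pairs whose geodesics pass through Kai — Dmitri–Zane: 1; Dmitri–Iris: 1; Dmitri–Eva: 1; Dmitri–Esperanza: 1; Dmitri–Pablo: 1; Zane–Iris: 1; Zane–Eva: 1; Zane–Pablo: 1; Iris–Eva: 1; Iris–Esperanza: 1; Iris–Pablo: 1; Eva–Esperanza: 1; Eva–Pablo: 1; Esperanza–Pablo: 1.
All other pairs contribute 0.
Summing the contributions gives betweenness(Kai) = 14.

14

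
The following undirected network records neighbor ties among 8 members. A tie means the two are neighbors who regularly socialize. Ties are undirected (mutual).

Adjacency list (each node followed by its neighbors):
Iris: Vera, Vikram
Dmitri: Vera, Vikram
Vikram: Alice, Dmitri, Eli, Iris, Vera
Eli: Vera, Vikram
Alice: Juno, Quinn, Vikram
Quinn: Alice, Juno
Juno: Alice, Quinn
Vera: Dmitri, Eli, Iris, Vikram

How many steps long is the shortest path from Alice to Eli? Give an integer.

2

One shortest route is Alice – Vikram – Eli, which uses 2 edges, and Alice and Eli are not directly tied, so nothing shorter exists. So d(Alice,Eli) = 2.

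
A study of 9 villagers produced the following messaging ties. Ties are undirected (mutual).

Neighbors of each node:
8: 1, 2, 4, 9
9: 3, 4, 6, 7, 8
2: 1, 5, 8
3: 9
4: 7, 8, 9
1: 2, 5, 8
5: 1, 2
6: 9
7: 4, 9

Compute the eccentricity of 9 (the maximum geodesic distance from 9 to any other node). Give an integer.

3

Distances from 9: 1:2, 2:2, 3:1, 4:1, 5:3, 6:1, 7:1, 8:1.
The largest is 3 (to 5), so the eccentricity of 9 is 3.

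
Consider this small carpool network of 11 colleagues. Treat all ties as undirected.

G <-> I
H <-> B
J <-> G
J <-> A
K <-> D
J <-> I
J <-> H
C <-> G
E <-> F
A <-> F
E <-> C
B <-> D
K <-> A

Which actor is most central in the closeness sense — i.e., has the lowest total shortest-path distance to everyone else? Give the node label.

Farness (sum of distances to all others) for each node — A:19, B:28, C:27, D:29, E:28, F:24, G:22, H:23, I:24, J:18, K:24.
The smallest farness is 18, for J, so J has the highest closeness.

J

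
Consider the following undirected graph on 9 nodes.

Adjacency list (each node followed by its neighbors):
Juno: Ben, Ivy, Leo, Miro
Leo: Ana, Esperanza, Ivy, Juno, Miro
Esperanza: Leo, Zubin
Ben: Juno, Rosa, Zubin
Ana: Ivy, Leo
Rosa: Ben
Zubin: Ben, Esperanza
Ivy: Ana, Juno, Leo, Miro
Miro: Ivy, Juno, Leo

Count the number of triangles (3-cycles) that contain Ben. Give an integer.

Ben's neighbors are Juno, Rosa, and Zubin, but none of them are tied to each other, so no triangle contains Ben.

0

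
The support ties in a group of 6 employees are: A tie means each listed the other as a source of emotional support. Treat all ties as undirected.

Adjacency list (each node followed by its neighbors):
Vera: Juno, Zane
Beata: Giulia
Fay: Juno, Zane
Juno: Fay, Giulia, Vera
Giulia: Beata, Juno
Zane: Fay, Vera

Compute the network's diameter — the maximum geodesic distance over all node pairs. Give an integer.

Eccentricity of each node (its greatest distance to any other): Beata:4, Fay:3, Giulia:3, Juno:2, Vera:3, Zane:4.
The maximum eccentricity is 4, realized for instance by the pair Zane–Beata via Zane – Fay – Juno – Giulia – Beata. So the diameter is 4.

4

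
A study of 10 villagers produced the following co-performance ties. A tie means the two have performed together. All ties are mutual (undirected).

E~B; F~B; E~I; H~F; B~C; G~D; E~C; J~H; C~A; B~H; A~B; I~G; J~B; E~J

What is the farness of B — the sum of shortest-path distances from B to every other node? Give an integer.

Distances from B: A:1, C:1, D:4, E:1, F:1, G:3, H:1, I:2, J:1.
Sum = 1 + 1 + 4 + 1 + 1 + 3 + 1 + 2 + 1 = 15.

15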